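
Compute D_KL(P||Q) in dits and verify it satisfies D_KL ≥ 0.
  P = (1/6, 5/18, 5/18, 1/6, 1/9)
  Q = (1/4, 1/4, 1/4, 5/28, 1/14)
0.0124 dits

KL divergence satisfies the Gibbs inequality: D_KL(P||Q) ≥ 0 for all distributions P, Q.

D_KL(P||Q) = Σ p(x) log(p(x)/q(x))
Term by term:
  x=0: 1/6 × log_10[(1/6)/(1/4)] = -0.0293
  x=1: 5/18 × log_10[(5/18)/(1/4)] = 0.0127
  x=2: 5/18 × log_10[(5/18)/(1/4)] = 0.0127
  x=3: 1/6 × log_10[(1/6)/(5/28)] = -0.0050
  x=4: 1/9 × log_10[(1/9)/(1/14)] = 0.0213
D_KL(P||Q) = 0.0124 dits

D_KL(P||Q) = 0.0124 ≥ 0 ✓

This non-negativity is a fundamental property: relative entropy cannot be negative because it measures how different Q is from P.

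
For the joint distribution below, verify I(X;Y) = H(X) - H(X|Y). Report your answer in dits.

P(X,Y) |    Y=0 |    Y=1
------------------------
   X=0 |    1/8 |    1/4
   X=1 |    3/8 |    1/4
I(X;Y) = 0.0147 dits

Mutual information has multiple equivalent forms:
- I(X;Y) = H(X) - H(X|Y)
- I(X;Y) = H(Y) - H(Y|X)
- I(X;Y) = H(X) + H(Y) - H(X,Y)

Computing all quantities:
H(X) = 0.2873, H(Y) = 0.3010, H(X,Y) = 0.5737
H(X|Y) = 0.2726, H(Y|X) = 0.2863

Verification:
H(X) - H(X|Y) = 0.2873 - 0.2726 = 0.0147
H(Y) - H(Y|X) = 0.3010 - 0.2863 = 0.0147
H(X) + H(Y) - H(X,Y) = 0.2873 + 0.3010 - 0.5737 = 0.0147

All forms give I(X;Y) = 0.0147 dits. ✓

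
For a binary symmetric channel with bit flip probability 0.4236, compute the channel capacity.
0.0169 bits

For a binary symmetric channel (BSC) with error probability p:
Capacity C = 1 - H(p) bits per symbol

where H(p) = -p log₂(p) - (1-p) log₂(1-p) is the binary entropy function.

H(0.4236) = 0.9831 bits
C = 1 - 0.9831 = 0.0169 bits per symbol

This means we can reliably transmit up to 0.0169 bits of information per channel use.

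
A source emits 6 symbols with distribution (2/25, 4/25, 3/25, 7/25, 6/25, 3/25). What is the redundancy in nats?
0.0887 nats

Redundancy measures how far a source is from maximum entropy:
R = H_max - H(X)

Maximum entropy for 6 symbols: H_max = log_e(6) = 1.7918 nats
Actual entropy: H(X) = 1.7031 nats
Redundancy: R = 1.7918 - 1.7031 = 0.0887 nats

This redundancy represents potential for compression: the source could be compressed by 0.0887 nats per symbol.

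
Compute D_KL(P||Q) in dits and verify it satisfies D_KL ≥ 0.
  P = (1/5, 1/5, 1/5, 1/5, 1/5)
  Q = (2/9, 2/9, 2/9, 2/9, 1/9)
0.0144 dits

KL divergence satisfies the Gibbs inequality: D_KL(P||Q) ≥ 0 for all distributions P, Q.

D_KL(P||Q) = Σ p(x) log(p(x)/q(x))
Term by term:
  x=0: 1/5 × log_10[(1/5)/(2/9)] = -0.0092
  x=1: 1/5 × log_10[(1/5)/(2/9)] = -0.0092
  x=2: 1/5 × log_10[(1/5)/(2/9)] = -0.0092
  x=3: 1/5 × log_10[(1/5)/(2/9)] = -0.0092
  x=4: 1/5 × log_10[(1/5)/(1/9)] = 0.0511
D_KL(P||Q) = 0.0144 dits

D_KL(P||Q) = 0.0144 ≥ 0 ✓

This non-negativity is a fundamental property: relative entropy cannot be negative because it measures how different Q is from P.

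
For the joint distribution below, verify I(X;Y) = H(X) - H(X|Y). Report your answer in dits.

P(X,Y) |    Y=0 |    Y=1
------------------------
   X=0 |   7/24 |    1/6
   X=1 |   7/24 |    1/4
I(X;Y) = 0.0021 dits

Mutual information has multiple equivalent forms:
- I(X;Y) = H(X) - H(X|Y)
- I(X;Y) = H(Y) - H(Y|X)
- I(X;Y) = H(X) + H(Y) - H(X,Y)

Computing all quantities:
H(X) = 0.2995, H(Y) = 0.2950, H(X,Y) = 0.5924
H(X|Y) = 0.2974, H(Y|X) = 0.2928

Verification:
H(X) - H(X|Y) = 0.2995 - 0.2974 = 0.0021
H(Y) - H(Y|X) = 0.2950 - 0.2928 = 0.0021
H(X) + H(Y) - H(X,Y) = 0.2995 + 0.2950 - 0.5924 = 0.0021

All forms give I(X;Y) = 0.0021 dits. ✓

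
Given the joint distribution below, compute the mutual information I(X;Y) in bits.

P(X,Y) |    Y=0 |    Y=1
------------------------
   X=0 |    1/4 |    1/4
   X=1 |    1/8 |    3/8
0.0488 bits

Mutual information: I(X;Y) = H(X) + H(Y) - H(X,Y)

Marginals:
P(X) = (1/2, 1/2), H(X) = 1.0000 bits
P(Y) = (3/8, 5/8), H(Y) = 0.9544 bits

Joint entropy: H(X,Y) = 1.9056 bits

I(X;Y) = 1.0000 + 0.9544 - 1.9056 = 0.0488 bits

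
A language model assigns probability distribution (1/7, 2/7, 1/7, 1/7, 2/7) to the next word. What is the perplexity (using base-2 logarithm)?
4.7107

Perplexity is 2^H (or exp(H) for natural log).

First, H = -Σ p log p = 2.2359 bits
Perplexity = 2^2.2359 = 4.7107

Interpretation: The model's uncertainty is equivalent to choosing uniformly among 4.7 options.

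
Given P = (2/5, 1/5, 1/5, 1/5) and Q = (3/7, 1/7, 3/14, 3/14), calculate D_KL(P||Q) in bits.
0.0175 bits

KL divergence: D_KL(P||Q) = Σ p(x) log(p(x)/q(x))

Computing term by term:
  x=0: 2/5 × log_2[(2/5)/(3/7)] = 2/5 × -0.0995 = -0.0398
  x=1: 1/5 × log_2[(1/5)/(1/7)] = 1/5 × 0.4854 = 0.0971
  x=2: 1/5 × log_2[(1/5)/(3/14)] = 1/5 × -0.0995 = -0.0199
  x=3: 1/5 × log_2[(1/5)/(3/14)] = 1/5 × -0.0995 = -0.0199

D_KL(P||Q) = 0.0175 bits

Note: KL divergence is always non-negative and equals 0 iff P = Q.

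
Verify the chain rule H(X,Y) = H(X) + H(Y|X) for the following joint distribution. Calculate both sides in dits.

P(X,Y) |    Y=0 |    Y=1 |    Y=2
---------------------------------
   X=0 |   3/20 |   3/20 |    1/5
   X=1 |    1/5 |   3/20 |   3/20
H(X,Y) = 0.7739, H(X) = 0.3010, H(Y|X) = 0.4729 (all in dits)

Chain rule: H(X,Y) = H(X) + H(Y|X)

Left side — joint entropy directly:
H(X,Y) = -Σ p(x,y) log p(x,y) = 0.7739 dits

Right side — compute H(Y|X) from the conditional distributions:
P(X) = (1/2, 1/2), so H(X) = 0.3010 dits
H(Y|X) = Σ_x P(X=x) · H(Y|X=x):
  P(Y|X=0) = (3/10, 3/10, 2/5), H(Y|X=0) = 0.4729, weight P(X=0) = 1/2
  P(Y|X=1) = (2/5, 3/10, 3/10), H(Y|X=1) = 0.4729, weight P(X=1) = 1/2
H(Y|X) = 0.4729 dits

H(X) + H(Y|X) = 0.3010 + 0.4729 = 0.7739 dits

Both sides equal 0.7739 dits. ✓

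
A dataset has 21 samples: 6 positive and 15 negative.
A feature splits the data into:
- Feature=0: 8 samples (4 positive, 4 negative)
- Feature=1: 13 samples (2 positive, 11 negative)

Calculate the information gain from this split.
0.0987 bits

Information Gain = H(Y) - H(Y|Feature)

Before split:
P(positive) = 6/21 = 0.2857
H(Y) = 0.8631 bits

After split:
Feature=0: H = 1.0000 bits (weight = 8/21)
Feature=1: H = 0.6194 bits (weight = 13/21)
H(Y|Feature) = (8/21)×1.0000 + (13/21)×0.6194 = 0.7644 bits

Information Gain = 0.8631 - 0.7644 = 0.0987 bits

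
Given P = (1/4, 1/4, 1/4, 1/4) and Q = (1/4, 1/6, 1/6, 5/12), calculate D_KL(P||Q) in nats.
0.0750 nats

KL divergence: D_KL(P||Q) = Σ p(x) log(p(x)/q(x))

Computing term by term:
  x=0: 1/4 × log_e[(1/4)/(1/4)] = 1/4 × 0.0000 = 0.0000
  x=1: 1/4 × log_e[(1/4)/(1/6)] = 1/4 × 0.4055 = 0.1014
  x=2: 1/4 × log_e[(1/4)/(1/6)] = 1/4 × 0.4055 = 0.1014
  x=3: 1/4 × log_e[(1/4)/(5/12)] = 1/4 × -0.5108 = -0.1277

D_KL(P||Q) = 0.0750 nats

Note: KL divergence is always non-negative and equals 0 iff P = Q.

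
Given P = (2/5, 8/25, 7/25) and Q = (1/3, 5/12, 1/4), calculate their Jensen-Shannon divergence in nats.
0.0051 nats

Jensen-Shannon divergence is:
JSD(P||Q) = 0.5 × D_KL(P||M) + 0.5 × D_KL(Q||M)
where M = 0.5 × (P + Q) is the mixture distribution.

M = 0.5 × (2/5, 8/25, 7/25) + 0.5 × (1/3, 5/12, 1/4) = (11/30, 0.368333, 0.265)

D_KL(P||M) = 0.0052 nats
D_KL(Q||M) = 0.0050 nats

JSD(P||Q) = 0.5 × 0.0052 + 0.5 × 0.0050 = 0.0051 nats

Unlike KL divergence, JSD is symmetric and bounded: 0 ≤ JSD ≤ log(2).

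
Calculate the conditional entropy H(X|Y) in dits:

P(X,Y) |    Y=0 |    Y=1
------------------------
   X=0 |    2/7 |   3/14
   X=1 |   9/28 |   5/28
0.2999 dits

Using the chain rule: H(X|Y) = H(X,Y) - H(Y)

First, compute H(X,Y) = 0.5908 dits

Marginal P(Y) = (17/28, 11/28)
H(Y) = 0.2910 dits

H(X|Y) = H(X,Y) - H(Y) = 0.5908 - 0.2910 = 0.2999 dits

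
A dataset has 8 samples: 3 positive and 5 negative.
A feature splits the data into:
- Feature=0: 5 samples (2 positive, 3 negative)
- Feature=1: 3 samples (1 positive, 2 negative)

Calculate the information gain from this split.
0.0032 bits

Information Gain = H(Y) - H(Y|Feature)

Before split:
P(positive) = 3/8 = 0.3750
H(Y) = 0.9544 bits

After split:
Feature=0: H = 0.9710 bits (weight = 5/8)
Feature=1: H = 0.9183 bits (weight = 3/8)
H(Y|Feature) = (5/8)×0.9710 + (3/8)×0.9183 = 0.9512 bits

Information Gain = 0.9544 - 0.9512 = 0.0032 bits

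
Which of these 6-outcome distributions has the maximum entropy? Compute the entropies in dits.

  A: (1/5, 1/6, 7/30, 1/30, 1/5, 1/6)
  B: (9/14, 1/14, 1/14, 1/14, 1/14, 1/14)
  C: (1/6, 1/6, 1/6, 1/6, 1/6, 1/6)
C

For a discrete distribution over n outcomes, entropy is maximized by the uniform distribution.

Computing entropies:
H(A) = 0.7357 dits
H(B) = 0.5327 dits
H(C) = 0.7782 dits

The uniform distribution (where all probabilities equal 1/6) achieves the maximum entropy of log_10(6) = 0.7782 dits.

Distribution C has the highest entropy.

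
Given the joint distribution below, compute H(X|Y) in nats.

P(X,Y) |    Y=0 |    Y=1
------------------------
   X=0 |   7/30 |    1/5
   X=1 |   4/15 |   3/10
0.6820 nats

Using the chain rule: H(X|Y) = H(X,Y) - H(Y)

First, compute H(X,Y) = 1.3751 nats

Marginal P(Y) = (1/2, 1/2)
H(Y) = 0.6931 nats

H(X|Y) = H(X,Y) - H(Y) = 1.3751 - 0.6931 = 0.6820 nats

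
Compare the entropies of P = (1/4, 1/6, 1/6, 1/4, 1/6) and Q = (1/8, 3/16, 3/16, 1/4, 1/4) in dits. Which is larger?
P

Computing entropies in dits:
H(P) = 0.6901
H(Q) = 0.6865

Distribution P has higher entropy.

Intuition: The distribution closer to uniform (more spread out) has higher entropy.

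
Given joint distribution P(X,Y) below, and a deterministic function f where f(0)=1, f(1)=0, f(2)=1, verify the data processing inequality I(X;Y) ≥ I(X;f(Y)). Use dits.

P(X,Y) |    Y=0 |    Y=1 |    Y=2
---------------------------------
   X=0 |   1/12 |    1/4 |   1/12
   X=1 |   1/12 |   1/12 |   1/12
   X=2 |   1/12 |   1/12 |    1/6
I(X;Y) = 0.0262, I(X;f(Y)) = 0.0227, inequality holds: 0.0262 ≥ 0.0227

Data Processing Inequality: For any Markov chain X → Y → Z, we have I(X;Y) ≥ I(X;Z).

Here Z = f(Y) is a deterministic function of Y, forming X → Y → Z.

Original I(X;Y) = 0.0262 dits

After applying f:
P(X,Z) where Z=f(Y):
- P(X,Z=0) = P(X,Y=1)
- P(X,Z=1) = P(X,Y=0) + P(X,Y=2)

I(X;Z) = I(X;f(Y)) = 0.0227 dits

Verification: 0.0262 ≥ 0.0227 ✓

Information cannot be created by processing; the function f can only lose information about X.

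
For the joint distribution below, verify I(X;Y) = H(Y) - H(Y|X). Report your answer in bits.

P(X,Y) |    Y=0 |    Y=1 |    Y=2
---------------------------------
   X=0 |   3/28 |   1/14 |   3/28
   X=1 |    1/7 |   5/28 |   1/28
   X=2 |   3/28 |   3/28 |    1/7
I(X;Y) = 0.0842 bits

Mutual information has multiple equivalent forms:
- I(X;Y) = H(X) - H(X|Y)
- I(X;Y) = H(Y) - H(Y|X)
- I(X;Y) = H(X) + H(Y) - H(X,Y)

Computing all quantities:
H(X) = 1.5774, H(Y) = 1.5774, H(X,Y) = 3.0706
H(X|Y) = 1.4932, H(Y|X) = 1.4932

Verification:
H(X) - H(X|Y) = 1.5774 - 1.4932 = 0.0842
H(Y) - H(Y|X) = 1.5774 - 1.4932 = 0.0842
H(X) + H(Y) - H(X,Y) = 1.5774 + 1.5774 - 3.0706 = 0.0842

All forms give I(X;Y) = 0.0842 bits. ✓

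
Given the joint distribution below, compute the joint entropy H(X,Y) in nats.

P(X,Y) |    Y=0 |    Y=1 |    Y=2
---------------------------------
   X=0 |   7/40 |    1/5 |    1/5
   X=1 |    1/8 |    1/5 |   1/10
1.7609 nats

Joint entropy is H(X,Y) = -Σ_{x,y} p(x,y) log p(x,y).

Summing over all non-zero entries:
H(X,Y) = -[7/40·log_e(7/40) + 1/5·log_e(1/5) + 1/5·log_e(1/5) + 1/8·log_e(1/8) + 1/5·log_e(1/5) + 1/10·log_e(1/10)]
H(X,Y) = 1.7609 nats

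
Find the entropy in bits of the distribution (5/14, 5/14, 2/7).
1.5774 bits

Shannon entropy is H(X) = -Σ p(x) log p(x).

For P = (5/14, 5/14, 2/7):
H = -5/14 × log_2(5/14) -5/14 × log_2(5/14) -2/7 × log_2(2/7)
H = 1.5774 bits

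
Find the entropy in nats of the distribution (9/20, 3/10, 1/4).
1.0671 nats

Shannon entropy is H(X) = -Σ p(x) log p(x).

For P = (9/20, 3/10, 1/4):
H = -9/20 × log_e(9/20) -3/10 × log_e(3/10) -1/4 × log_e(1/4)
H = 1.0671 nats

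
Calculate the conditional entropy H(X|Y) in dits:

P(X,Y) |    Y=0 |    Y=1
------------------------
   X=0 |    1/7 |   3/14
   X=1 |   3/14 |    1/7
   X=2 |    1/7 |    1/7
0.4686 dits

Using the chain rule: H(X|Y) = H(X,Y) - H(Y)

First, compute H(X,Y) = 0.7696 dits

Marginal P(Y) = (1/2, 1/2)
H(Y) = 0.3010 dits

H(X|Y) = H(X,Y) - H(Y) = 0.7696 - 0.3010 = 0.4686 dits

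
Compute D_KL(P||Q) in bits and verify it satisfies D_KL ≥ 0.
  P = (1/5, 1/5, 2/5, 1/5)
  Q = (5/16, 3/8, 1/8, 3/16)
0.3797 bits

KL divergence satisfies the Gibbs inequality: D_KL(P||Q) ≥ 0 for all distributions P, Q.

D_KL(P||Q) = Σ p(x) log(p(x)/q(x))
Term by term:
  x=0: 1/5 × log_2[(1/5)/(5/16)] = -0.1288
  x=1: 1/5 × log_2[(1/5)/(3/8)] = -0.1814
  x=2: 2/5 × log_2[(2/5)/(1/8)] = 0.6712
  x=3: 1/5 × log_2[(1/5)/(3/16)] = 0.0186
D_KL(P||Q) = 0.3797 bits

D_KL(P||Q) = 0.3797 ≥ 0 ✓

This non-negativity is a fundamental property: relative entropy cannot be negative because it measures how different Q is from P.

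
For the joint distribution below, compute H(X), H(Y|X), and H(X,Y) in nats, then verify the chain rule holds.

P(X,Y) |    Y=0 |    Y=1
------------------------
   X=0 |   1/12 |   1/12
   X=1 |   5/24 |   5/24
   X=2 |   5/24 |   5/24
H(X,Y) = 1.7213, H(X) = 1.0282, H(Y|X) = 0.6931 (all in nats)

Chain rule: H(X,Y) = H(X) + H(Y|X)

Left side — joint entropy directly:
H(X,Y) = -Σ p(x,y) log p(x,y) = 1.7213 nats

Right side — compute H(Y|X) from the conditional distributions:
P(X) = (1/6, 5/12, 5/12), so H(X) = 1.0282 nats
H(Y|X) = Σ_x P(X=x) · H(Y|X=x):
  P(Y|X=0) = (1/2, 1/2), H(Y|X=0) = 0.6931, weight P(X=0) = 1/6
  P(Y|X=1) = (1/2, 1/2), H(Y|X=1) = 0.6931, weight P(X=1) = 5/12
  P(Y|X=2) = (1/2, 1/2), H(Y|X=2) = 0.6931, weight P(X=2) = 5/12
H(Y|X) = 0.6931 nats

H(X) + H(Y|X) = 1.0282 + 0.6931 = 1.7213 nats

Both sides equal 1.7213 nats. ✓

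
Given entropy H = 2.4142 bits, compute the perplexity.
5.3302

Perplexity is 2^H (or exp(H) for natural log).

H = 2.4142 bits
Perplexity = 2^2.4142 = 5.3302

Interpretation: The model's uncertainty is equivalent to choosing uniformly among 5.3 options.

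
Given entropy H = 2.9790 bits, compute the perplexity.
7.8844

Perplexity is 2^H (or exp(H) for natural log).

H = 2.9790 bits
Perplexity = 2^2.9790 = 7.8844

Interpretation: The model's uncertainty is equivalent to choosing uniformly among 7.9 options.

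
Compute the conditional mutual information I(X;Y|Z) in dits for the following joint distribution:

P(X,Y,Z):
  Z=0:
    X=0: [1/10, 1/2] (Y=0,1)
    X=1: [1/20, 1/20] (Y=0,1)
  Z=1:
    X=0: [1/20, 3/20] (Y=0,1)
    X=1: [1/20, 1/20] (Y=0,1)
0.0144 dits

Conditional mutual information: I(X;Y|Z) = H(X|Z) + H(Y|Z) - H(X,Y|Z)

H(Z) = 0.2653
H(X,Z) = 0.4729 → H(X|Z) = 0.2076
H(Y,Z) = 0.5062 → H(Y|Z) = 0.2409
H(X,Y,Z) = 0.6994 → H(X,Y|Z) = 0.4341

I(X;Y|Z) = 0.2076 + 0.2409 - 0.4341 = 0.0144 dits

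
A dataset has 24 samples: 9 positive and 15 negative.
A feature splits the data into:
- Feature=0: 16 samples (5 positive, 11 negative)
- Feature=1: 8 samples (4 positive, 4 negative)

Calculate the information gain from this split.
0.0237 bits

Information Gain = H(Y) - H(Y|Feature)

Before split:
P(positive) = 9/24 = 0.3750
H(Y) = 0.9544 bits

After split:
Feature=0: H = 0.8960 bits (weight = 16/24)
Feature=1: H = 1.0000 bits (weight = 8/24)
H(Y|Feature) = (16/24)×0.8960 + (8/24)×1.0000 = 0.9307 bits

Information Gain = 0.9544 - 0.9307 = 0.0237 bits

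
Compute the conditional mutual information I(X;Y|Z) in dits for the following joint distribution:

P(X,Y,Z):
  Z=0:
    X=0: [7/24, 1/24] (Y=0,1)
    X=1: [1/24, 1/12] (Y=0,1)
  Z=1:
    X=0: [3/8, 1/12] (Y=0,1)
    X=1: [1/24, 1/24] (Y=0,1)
0.0352 dits

Conditional mutual information: I(X;Y|Z) = H(X|Z) + H(Y|Z) - H(X,Y|Z)

H(Z) = 0.2995
H(X,Z) = 0.5172 → H(X|Z) = 0.2176
H(Y,Z) = 0.5432 → H(Y|Z) = 0.2437
H(X,Y,Z) = 0.7257 → H(X,Y|Z) = 0.4262

I(X;Y|Z) = 0.2176 + 0.2437 - 0.4262 = 0.0352 dits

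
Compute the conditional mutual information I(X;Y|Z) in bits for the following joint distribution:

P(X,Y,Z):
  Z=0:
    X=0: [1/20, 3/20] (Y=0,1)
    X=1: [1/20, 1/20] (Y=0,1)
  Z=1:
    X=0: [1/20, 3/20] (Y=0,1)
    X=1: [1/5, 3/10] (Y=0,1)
0.0237 bits

Conditional mutual information: I(X;Y|Z) = H(X|Z) + H(Y|Z) - H(X,Y|Z)

H(Z) = 0.8813
H(X,Z) = 1.7610 → H(X|Z) = 0.8797
H(Y,Z) = 1.8150 → H(Y|Z) = 0.9337
H(X,Y,Z) = 2.6710 → H(X,Y|Z) = 1.7897

I(X;Y|Z) = 0.8797 + 0.9337 - 1.7897 = 0.0237 bits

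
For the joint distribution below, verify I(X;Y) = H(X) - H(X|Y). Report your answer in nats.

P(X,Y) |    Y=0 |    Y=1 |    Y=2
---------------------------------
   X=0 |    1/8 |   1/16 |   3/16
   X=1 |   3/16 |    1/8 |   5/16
I(X;Y) = 0.0011 nats

Mutual information has multiple equivalent forms:
- I(X;Y) = H(X) - H(X|Y)
- I(X;Y) = H(Y) - H(Y|X)
- I(X;Y) = H(X) + H(Y) - H(X,Y)

Computing all quantities:
H(X) = 0.6616, H(Y) = 1.0239, H(X,Y) = 1.6844
H(X|Y) = 0.6604, H(Y|X) = 1.0228

Verification:
H(X) - H(X|Y) = 0.6616 - 0.6604 = 0.0011
H(Y) - H(Y|X) = 1.0239 - 1.0228 = 0.0011
H(X) + H(Y) - H(X,Y) = 0.6616 + 1.0239 - 1.6844 = 0.0011

All forms give I(X;Y) = 0.0011 nats. ✓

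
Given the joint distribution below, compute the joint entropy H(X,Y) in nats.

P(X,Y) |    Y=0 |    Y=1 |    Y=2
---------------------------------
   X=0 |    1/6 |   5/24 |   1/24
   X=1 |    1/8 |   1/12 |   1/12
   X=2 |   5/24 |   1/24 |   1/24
2.0236 nats

Joint entropy is H(X,Y) = -Σ_{x,y} p(x,y) log p(x,y).

Summing over all non-zero entries:
H(X,Y) = -[1/6·log_e(1/6) + 5/24·log_e(5/24) + 1/24·log_e(1/24) + 1/8·log_e(1/8) + 1/12·log_e(1/12) + 1/12·log_e(1/12) + 5/24·log_e(5/24) + 1/24·log_e(1/24) + 1/24·log_e(1/24)]
H(X,Y) = 2.0236 nats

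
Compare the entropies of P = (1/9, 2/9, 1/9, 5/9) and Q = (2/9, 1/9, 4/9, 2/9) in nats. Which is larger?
Q

Computing entropies in nats:
H(P) = 1.1491
H(Q) = 1.2730

Distribution Q has higher entropy.

Intuition: The distribution closer to uniform (more spread out) has higher entropy.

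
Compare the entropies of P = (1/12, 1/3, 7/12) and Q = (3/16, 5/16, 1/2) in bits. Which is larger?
Q

Computing entropies in bits:
H(P) = 1.2807
H(Q) = 1.4772

Distribution Q has higher entropy.

Intuition: The distribution closer to uniform (more spread out) has higher entropy.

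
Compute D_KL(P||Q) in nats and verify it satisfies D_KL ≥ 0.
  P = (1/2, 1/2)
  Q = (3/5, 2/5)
0.0204 nats

KL divergence satisfies the Gibbs inequality: D_KL(P||Q) ≥ 0 for all distributions P, Q.

D_KL(P||Q) = Σ p(x) log(p(x)/q(x))
Term by term:
  x=0: 1/2 × log_e[(1/2)/(3/5)] = -0.0912
  x=1: 1/2 × log_e[(1/2)/(2/5)] = 0.1116
D_KL(P||Q) = 0.0204 nats

D_KL(P||Q) = 0.0204 ≥ 0 ✓

This non-negativity is a fundamental property: relative entropy cannot be negative because it measures how different Q is from P.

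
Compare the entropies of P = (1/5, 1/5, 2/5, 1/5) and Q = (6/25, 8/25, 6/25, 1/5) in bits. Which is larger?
Q

Computing entropies in bits:
H(P) = 1.9219
H(Q) = 1.9787

Distribution Q has higher entropy.

Intuition: The distribution closer to uniform (more spread out) has higher entropy.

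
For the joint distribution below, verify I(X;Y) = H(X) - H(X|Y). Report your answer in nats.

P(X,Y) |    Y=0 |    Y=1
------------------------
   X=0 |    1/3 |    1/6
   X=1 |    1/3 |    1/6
I(X;Y) = 0.0000 nats

Mutual information has multiple equivalent forms:
- I(X;Y) = H(X) - H(X|Y)
- I(X;Y) = H(Y) - H(Y|X)
- I(X;Y) = H(X) + H(Y) - H(X,Y)

Computing all quantities:
H(X) = 0.6931, H(Y) = 0.6365, H(X,Y) = 1.3297
H(X|Y) = 0.6931, H(Y|X) = 0.6365

Verification:
H(X) - H(X|Y) = 0.6931 - 0.6931 = 0.0000
H(Y) - H(Y|X) = 0.6365 - 0.6365 = 0.0000
H(X) + H(Y) - H(X,Y) = 0.6931 + 0.6365 - 1.3297 = 0.0000

All forms give I(X;Y) = 0.0000 nats. ✓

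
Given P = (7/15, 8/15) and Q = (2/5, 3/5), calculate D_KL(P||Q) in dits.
0.0040 dits

KL divergence: D_KL(P||Q) = Σ p(x) log(p(x)/q(x))

Computing term by term:
  x=0: 7/15 × log_10[(7/15)/(2/5)] = 7/15 × 0.0669 = 0.0312
  x=1: 8/15 × log_10[(8/15)/(3/5)] = 8/15 × -0.0512 = -0.0273

D_KL(P||Q) = 0.0040 dits

Note: KL divergence is always non-negative and equals 0 iff P = Q.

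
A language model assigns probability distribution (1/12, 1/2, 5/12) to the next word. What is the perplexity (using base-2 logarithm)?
2.5053

Perplexity is 2^H (or exp(H) for natural log).

First, H = -Σ p log p = 1.3250 bits
Perplexity = 2^1.3250 = 2.5053

Interpretation: The model's uncertainty is equivalent to choosing uniformly among 2.5 options.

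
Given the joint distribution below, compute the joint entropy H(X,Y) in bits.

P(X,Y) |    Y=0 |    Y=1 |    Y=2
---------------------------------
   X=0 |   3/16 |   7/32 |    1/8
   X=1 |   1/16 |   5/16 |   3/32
2.4020 bits

Joint entropy is H(X,Y) = -Σ_{x,y} p(x,y) log p(x,y).

Summing over all non-zero entries:
H(X,Y) = -[3/16·log_2(3/16) + 7/32·log_2(7/32) + 1/8·log_2(1/8) + 1/16·log_2(1/16) + 5/16·log_2(5/16) + 3/32·log_2(3/32)]
H(X,Y) = 2.4020 bits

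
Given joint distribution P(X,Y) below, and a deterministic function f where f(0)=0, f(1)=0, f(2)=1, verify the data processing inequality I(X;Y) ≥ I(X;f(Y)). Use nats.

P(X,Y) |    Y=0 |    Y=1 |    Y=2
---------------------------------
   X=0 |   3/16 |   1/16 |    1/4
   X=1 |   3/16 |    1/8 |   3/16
I(X;Y) = 0.0151, I(X;f(Y)) = 0.0080, inequality holds: 0.0151 ≥ 0.0080

Data Processing Inequality: For any Markov chain X → Y → Z, we have I(X;Y) ≥ I(X;Z).

Here Z = f(Y) is a deterministic function of Y, forming X → Y → Z.

Original I(X;Y) = 0.0151 nats

After applying f:
P(X,Z) where Z=f(Y):
- P(X,Z=0) = P(X,Y=0) + P(X,Y=1)
- P(X,Z=1) = P(X,Y=2)

I(X;Z) = I(X;f(Y)) = 0.0080 nats

Verification: 0.0151 ≥ 0.0080 ✓

Information cannot be created by processing; the function f can only lose information about X.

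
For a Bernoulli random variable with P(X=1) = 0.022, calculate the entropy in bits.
0.1525 bits

The binary entropy function is:
H(p) = -p log(p) - (1-p) log(1-p)

H(0.022) = -0.022 × log_2(0.022) - 0.978 × log_2(0.978)
H(0.022) = 0.1525 bits

Note: Binary entropy is maximized at p=0.5 (H=1 bit) and minimized at p=0 or p=1 (H=0).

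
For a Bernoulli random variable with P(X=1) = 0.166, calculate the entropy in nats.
0.4495 nats

The binary entropy function is:
H(p) = -p log(p) - (1-p) log(1-p)

H(0.166) = -0.166 × log_e(0.166) - 0.834 × log_e(0.834)
H(0.166) = 0.4495 nats

Note: Binary entropy is maximized at p=0.5 (H=1 bit) and minimized at p=0 or p=1 (H=0).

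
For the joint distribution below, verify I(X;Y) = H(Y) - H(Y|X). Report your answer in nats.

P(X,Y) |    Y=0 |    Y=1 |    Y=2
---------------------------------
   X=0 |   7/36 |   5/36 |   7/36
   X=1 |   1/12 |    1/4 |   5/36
I(X;Y) = 0.0421 nats

Mutual information has multiple equivalent forms:
- I(X;Y) = H(X) - H(X|Y)
- I(X;Y) = H(Y) - H(Y|X)
- I(X;Y) = H(X) + H(Y) - H(X,Y)

Computing all quantities:
H(X) = 0.6916, H(Y) = 1.0893, H(X,Y) = 1.7389
H(X|Y) = 0.6495, H(Y|X) = 1.0472

Verification:
H(X) - H(X|Y) = 0.6916 - 0.6495 = 0.0421
H(Y) - H(Y|X) = 1.0893 - 1.0472 = 0.0421
H(X) + H(Y) - H(X,Y) = 0.6916 + 1.0893 - 1.7389 = 0.0421

All forms give I(X;Y) = 0.0421 nats. ✓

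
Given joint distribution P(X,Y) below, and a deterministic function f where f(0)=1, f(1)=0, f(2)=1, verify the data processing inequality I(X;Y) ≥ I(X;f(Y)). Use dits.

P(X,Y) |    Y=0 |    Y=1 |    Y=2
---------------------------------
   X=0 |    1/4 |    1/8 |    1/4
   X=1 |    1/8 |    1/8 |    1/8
I(X;Y) = 0.0047, I(X;f(Y)) = 0.0047, inequality holds: 0.0047 ≥ 0.0047

Data Processing Inequality: For any Markov chain X → Y → Z, we have I(X;Y) ≥ I(X;Z).

Here Z = f(Y) is a deterministic function of Y, forming X → Y → Z.

Original I(X;Y) = 0.0047 dits

After applying f:
P(X,Z) where Z=f(Y):
- P(X,Z=0) = P(X,Y=1)
- P(X,Z=1) = P(X,Y=0) + P(X,Y=2)

I(X;Z) = I(X;f(Y)) = 0.0047 dits

Verification: 0.0047 ≥ 0.0047 ✓

Information cannot be created by processing; the function f can only lose information about X.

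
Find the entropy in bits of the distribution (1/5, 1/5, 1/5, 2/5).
1.9219 bits

Shannon entropy is H(X) = -Σ p(x) log p(x).

For P = (1/5, 1/5, 1/5, 2/5):
H = -1/5 × log_2(1/5) -1/5 × log_2(1/5) -1/5 × log_2(1/5) -2/5 × log_2(2/5)
H = 1.9219 bits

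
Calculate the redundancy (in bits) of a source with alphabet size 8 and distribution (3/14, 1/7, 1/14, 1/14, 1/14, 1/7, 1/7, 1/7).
0.1037 bits

Redundancy measures how far a source is from maximum entropy:
R = H_max - H(X)

Maximum entropy for 8 symbols: H_max = log_2(8) = 3.0000 bits
Actual entropy: H(X) = 2.8963 bits
Redundancy: R = 3.0000 - 2.8963 = 0.1037 bits

This redundancy represents potential for compression: the source could be compressed by 0.1037 bits per symbol.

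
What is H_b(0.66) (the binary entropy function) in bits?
0.9248 bits

The binary entropy function is:
H(p) = -p log(p) - (1-p) log(1-p)

H(0.66) = -0.66 × log_2(0.66) - 0.34 × log_2(0.34)
H(0.66) = 0.9248 bits

Note: Binary entropy is maximized at p=0.5 (H=1 bit) and minimized at p=0 or p=1 (H=0).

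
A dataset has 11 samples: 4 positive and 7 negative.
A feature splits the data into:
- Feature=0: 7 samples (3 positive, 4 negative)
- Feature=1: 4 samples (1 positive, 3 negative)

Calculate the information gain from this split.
0.0237 bits

Information Gain = H(Y) - H(Y|Feature)

Before split:
P(positive) = 4/11 = 0.3636
H(Y) = 0.9457 bits

After split:
Feature=0: H = 0.9852 bits (weight = 7/11)
Feature=1: H = 0.8113 bits (weight = 4/11)
H(Y|Feature) = (7/11)×0.9852 + (4/11)×0.8113 = 0.9220 bits

Information Gain = 0.9457 - 0.9220 = 0.0237 bits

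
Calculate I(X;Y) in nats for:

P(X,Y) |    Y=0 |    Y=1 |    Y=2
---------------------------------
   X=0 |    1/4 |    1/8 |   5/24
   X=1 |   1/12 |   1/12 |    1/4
0.0357 nats

Mutual information: I(X;Y) = H(X) + H(Y) - H(X,Y)

Marginals:
P(X) = (7/12, 5/12), H(X) = 0.6792 nats
P(Y) = (1/3, 5/24, 11/24), H(Y) = 1.0506 nats

Joint entropy: H(X,Y) = 1.6940 nats

I(X;Y) = 0.6792 + 1.0506 - 1.6940 = 0.0357 nats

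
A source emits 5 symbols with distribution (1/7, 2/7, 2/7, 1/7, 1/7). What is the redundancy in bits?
0.0860 bits

Redundancy measures how far a source is from maximum entropy:
R = H_max - H(X)

Maximum entropy for 5 symbols: H_max = log_2(5) = 2.3219 bits
Actual entropy: H(X) = 2.2359 bits
Redundancy: R = 2.3219 - 2.2359 = 0.0860 bits

This redundancy represents potential for compression: the source could be compressed by 0.0860 bits per symbol.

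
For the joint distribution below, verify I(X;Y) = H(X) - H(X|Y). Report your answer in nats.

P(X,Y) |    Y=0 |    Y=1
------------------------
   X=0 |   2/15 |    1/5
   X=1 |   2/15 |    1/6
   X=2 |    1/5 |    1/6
I(X;Y) = 0.0079 nats

Mutual information has multiple equivalent forms:
- I(X;Y) = H(X) - H(X|Y)
- I(X;Y) = H(Y) - H(Y|X)
- I(X;Y) = H(X) + H(Y) - H(X,Y)

Computing all quantities:
H(X) = 1.0953, H(Y) = 0.6909, H(X,Y) = 1.7783
H(X|Y) = 1.0874, H(Y|X) = 0.6831

Verification:
H(X) - H(X|Y) = 1.0953 - 1.0874 = 0.0079
H(Y) - H(Y|X) = 0.6909 - 0.6831 = 0.0079
H(X) + H(Y) - H(X,Y) = 1.0953 + 0.6909 - 1.7783 = 0.0079

All forms give I(X;Y) = 0.0079 nats. ✓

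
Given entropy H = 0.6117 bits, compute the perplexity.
1.5281

Perplexity is 2^H (or exp(H) for natural log).

H = 0.6117 bits
Perplexity = 2^0.6117 = 1.5281

Interpretation: The model's uncertainty is equivalent to choosing uniformly among 1.5 options.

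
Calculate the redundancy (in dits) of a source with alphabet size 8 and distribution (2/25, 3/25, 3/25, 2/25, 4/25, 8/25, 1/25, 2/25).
0.0772 dits

Redundancy measures how far a source is from maximum entropy:
R = H_max - H(X)

Maximum entropy for 8 symbols: H_max = log_10(8) = 0.9031 dits
Actual entropy: H(X) = 0.8259 dits
Redundancy: R = 0.9031 - 0.8259 = 0.0772 dits

This redundancy represents potential for compression: the source could be compressed by 0.0772 dits per symbol.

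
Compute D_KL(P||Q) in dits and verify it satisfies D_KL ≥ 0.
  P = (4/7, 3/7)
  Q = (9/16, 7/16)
0.0001 dits

KL divergence satisfies the Gibbs inequality: D_KL(P||Q) ≥ 0 for all distributions P, Q.

D_KL(P||Q) = Σ p(x) log(p(x)/q(x))
Term by term:
  x=0: 4/7 × log_10[(4/7)/(9/16)] = 0.0039
  x=1: 3/7 × log_10[(3/7)/(7/16)] = -0.0038
D_KL(P||Q) = 0.0001 dits

D_KL(P||Q) = 0.0001 ≥ 0 ✓

This non-negativity is a fundamental property: relative entropy cannot be negative because it measures how different Q is from P.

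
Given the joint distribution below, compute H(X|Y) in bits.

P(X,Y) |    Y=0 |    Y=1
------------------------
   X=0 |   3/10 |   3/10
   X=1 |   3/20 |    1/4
0.9599 bits

Using the chain rule: H(X|Y) = H(X,Y) - H(Y)

First, compute H(X,Y) = 1.9527 bits

Marginal P(Y) = (9/20, 11/20)
H(Y) = 0.9928 bits

H(X|Y) = H(X,Y) - H(Y) = 1.9527 - 0.9928 = 0.9599 bits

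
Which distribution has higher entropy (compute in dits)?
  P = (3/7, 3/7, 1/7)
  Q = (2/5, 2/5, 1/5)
Q

Computing entropies in dits:
H(P) = 0.4361
H(Q) = 0.4581

Distribution Q has higher entropy.

Intuition: The distribution closer to uniform (more spread out) has higher entropy.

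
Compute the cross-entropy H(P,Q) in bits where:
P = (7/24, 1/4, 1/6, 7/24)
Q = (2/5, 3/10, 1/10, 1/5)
2.0507 bits

Cross-entropy: H(P,Q) = -Σ p(x) log q(x)

Alternatively: H(P,Q) = H(P) + D_KL(P||Q)
H(P) = 1.9678 bits
D_KL(P||Q) = 0.0829 bits

H(P,Q) = 1.9678 + 0.0829 = 2.0507 bits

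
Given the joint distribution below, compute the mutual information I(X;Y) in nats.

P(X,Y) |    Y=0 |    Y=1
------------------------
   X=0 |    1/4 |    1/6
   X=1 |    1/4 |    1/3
0.0144 nats

Mutual information: I(X;Y) = H(X) + H(Y) - H(X,Y)

Marginals:
P(X) = (5/12, 7/12), H(X) = 0.6792 nats
P(Y) = (1/2, 1/2), H(Y) = 0.6931 nats

Joint entropy: H(X,Y) = 1.3580 nats

I(X;Y) = 0.6792 + 0.6931 - 1.3580 = 0.0144 nats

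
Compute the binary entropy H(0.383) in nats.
0.6655 nats

The binary entropy function is:
H(p) = -p log(p) - (1-p) log(1-p)

H(0.383) = -0.383 × log_e(0.383) - 0.617 × log_e(0.617)
H(0.383) = 0.6655 nats

Note: Binary entropy is maximized at p=0.5 (H=1 bit) and minimized at p=0 or p=1 (H=0).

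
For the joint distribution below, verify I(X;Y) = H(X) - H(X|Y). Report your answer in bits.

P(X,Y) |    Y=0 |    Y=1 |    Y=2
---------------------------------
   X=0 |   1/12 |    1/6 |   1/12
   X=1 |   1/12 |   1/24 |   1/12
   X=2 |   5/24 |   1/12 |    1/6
I(X;Y) = 0.0752 bits

Mutual information has multiple equivalent forms:
- I(X;Y) = H(X) - H(X|Y)
- I(X;Y) = H(Y) - H(Y|X)
- I(X;Y) = H(X) + H(Y) - H(X,Y)

Computing all quantities:
H(X) = 1.5157, H(Y) = 1.5774, H(X,Y) = 3.0179
H(X|Y) = 1.4405, H(Y|X) = 1.5022

Verification:
H(X) - H(X|Y) = 1.5157 - 1.4405 = 0.0752
H(Y) - H(Y|X) = 1.5774 - 1.5022 = 0.0752
H(X) + H(Y) - H(X,Y) = 1.5157 + 1.5774 - 3.0179 = 0.0752

All forms give I(X;Y) = 0.0752 bits. ✓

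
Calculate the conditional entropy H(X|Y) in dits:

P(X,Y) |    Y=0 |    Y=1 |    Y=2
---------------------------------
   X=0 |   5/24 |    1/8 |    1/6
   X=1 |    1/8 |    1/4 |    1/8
0.2859 dits

Using the chain rule: H(X|Y) = H(X,Y) - H(Y)

First, compute H(X,Y) = 0.7608 dits

Marginal P(Y) = (1/3, 3/8, 7/24)
H(Y) = 0.4749 dits

H(X|Y) = H(X,Y) - H(Y) = 0.7608 - 0.4749 = 0.2859 dits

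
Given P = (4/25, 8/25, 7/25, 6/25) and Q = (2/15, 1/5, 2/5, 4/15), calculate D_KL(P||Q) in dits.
0.0236 dits

KL divergence: D_KL(P||Q) = Σ p(x) log(p(x)/q(x))

Computing term by term:
  x=0: 4/25 × log_10[(4/25)/(2/15)] = 4/25 × 0.0792 = 0.0127
  x=1: 8/25 × log_10[(8/25)/(1/5)] = 8/25 × 0.2041 = 0.0653
  x=2: 7/25 × log_10[(7/25)/(2/5)] = 7/25 × -0.1549 = -0.0434
  x=3: 6/25 × log_10[(6/25)/(4/15)] = 6/25 × -0.0458 = -0.0110

D_KL(P||Q) = 0.0236 dits

Note: KL divergence is always non-negative and equals 0 iff P = Q.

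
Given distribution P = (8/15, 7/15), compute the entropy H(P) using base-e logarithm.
0.6909 nats

Shannon entropy is H(X) = -Σ p(x) log p(x).

For P = (8/15, 7/15):
H = -8/15 × log_e(8/15) -7/15 × log_e(7/15)
H = 0.6909 nats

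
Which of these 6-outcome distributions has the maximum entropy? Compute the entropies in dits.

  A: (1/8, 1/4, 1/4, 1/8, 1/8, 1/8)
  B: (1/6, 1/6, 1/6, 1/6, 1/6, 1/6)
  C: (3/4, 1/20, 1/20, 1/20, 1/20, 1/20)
B

For a discrete distribution over n outcomes, entropy is maximized by the uniform distribution.

Computing entropies:
H(A) = 0.7526 dits
H(B) = 0.7782 dits
H(C) = 0.4190 dits

The uniform distribution (where all probabilities equal 1/6) achieves the maximum entropy of log_10(6) = 0.7782 dits.

Distribution B has the highest entropy.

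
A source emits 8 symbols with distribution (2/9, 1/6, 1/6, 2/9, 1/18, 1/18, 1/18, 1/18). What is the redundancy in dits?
0.0744 dits

Redundancy measures how far a source is from maximum entropy:
R = H_max - H(X)

Maximum entropy for 8 symbols: H_max = log_10(8) = 0.9031 dits
Actual entropy: H(X) = 0.8286 dits
Redundancy: R = 0.9031 - 0.8286 = 0.0744 dits

This redundancy represents potential for compression: the source could be compressed by 0.0744 dits per symbol.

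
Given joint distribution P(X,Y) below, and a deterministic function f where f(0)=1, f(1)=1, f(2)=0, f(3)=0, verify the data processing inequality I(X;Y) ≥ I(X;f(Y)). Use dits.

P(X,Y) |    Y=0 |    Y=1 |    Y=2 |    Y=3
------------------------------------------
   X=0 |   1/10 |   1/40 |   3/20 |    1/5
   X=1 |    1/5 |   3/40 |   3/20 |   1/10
I(X;Y) = 0.0199, I(X;f(Y)) = 0.0156, inequality holds: 0.0199 ≥ 0.0156

Data Processing Inequality: For any Markov chain X → Y → Z, we have I(X;Y) ≥ I(X;Z).

Here Z = f(Y) is a deterministic function of Y, forming X → Y → Z.

Original I(X;Y) = 0.0199 dits

After applying f:
P(X,Z) where Z=f(Y):
- P(X,Z=0) = P(X,Y=2) + P(X,Y=3)
- P(X,Z=1) = P(X,Y=0) + P(X,Y=1)

I(X;Z) = I(X;f(Y)) = 0.0156 dits

Verification: 0.0199 ≥ 0.0156 ✓

Information cannot be created by processing; the function f can only lose information about X.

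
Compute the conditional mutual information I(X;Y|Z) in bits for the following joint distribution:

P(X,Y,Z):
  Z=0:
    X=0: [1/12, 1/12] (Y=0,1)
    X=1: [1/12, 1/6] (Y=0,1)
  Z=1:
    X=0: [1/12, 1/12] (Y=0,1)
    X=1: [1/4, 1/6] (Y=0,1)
0.0118 bits

Conditional mutual information: I(X;Y|Z) = H(X|Z) + H(Y|Z) - H(X,Y|Z)

H(Z) = 0.9799
H(X,Z) = 1.8879 → H(X|Z) = 0.9080
H(Y,Z) = 1.9591 → H(Y|Z) = 0.9793
H(X,Y,Z) = 2.8554 → H(X,Y|Z) = 1.8755

I(X;Y|Z) = 0.9080 + 0.9793 - 1.8755 = 0.0118 bits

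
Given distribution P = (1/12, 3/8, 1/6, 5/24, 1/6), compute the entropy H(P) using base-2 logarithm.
2.1625 bits

Shannon entropy is H(X) = -Σ p(x) log p(x).

For P = (1/12, 3/8, 1/6, 5/24, 1/6):
H = -1/12 × log_2(1/12) -3/8 × log_2(3/8) -1/6 × log_2(1/6) -5/24 × log_2(5/24) -1/6 × log_2(1/6)
H = 2.1625 bits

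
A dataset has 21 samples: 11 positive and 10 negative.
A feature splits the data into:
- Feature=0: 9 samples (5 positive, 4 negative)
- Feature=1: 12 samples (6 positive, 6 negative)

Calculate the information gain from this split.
0.0022 bits

Information Gain = H(Y) - H(Y|Feature)

Before split:
P(positive) = 11/21 = 0.5238
H(Y) = 0.9984 bits

After split:
Feature=0: H = 0.9911 bits (weight = 9/21)
Feature=1: H = 1.0000 bits (weight = 12/21)
H(Y|Feature) = (9/21)×0.9911 + (12/21)×1.0000 = 0.9962 bits

Information Gain = 0.9984 - 0.9962 = 0.0022 bits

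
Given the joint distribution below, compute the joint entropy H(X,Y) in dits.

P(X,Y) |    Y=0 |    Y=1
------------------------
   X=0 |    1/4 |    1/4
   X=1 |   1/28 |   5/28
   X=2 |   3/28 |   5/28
0.7239 dits

Joint entropy is H(X,Y) = -Σ_{x,y} p(x,y) log p(x,y).

Summing over all non-zero entries:
H(X,Y) = -[1/4·log_10(1/4) + 1/4·log_10(1/4) + 1/28·log_10(1/28) + 5/28·log_10(5/28) + 3/28·log_10(3/28) + 5/28·log_10(5/28)]
H(X,Y) = 0.7239 dits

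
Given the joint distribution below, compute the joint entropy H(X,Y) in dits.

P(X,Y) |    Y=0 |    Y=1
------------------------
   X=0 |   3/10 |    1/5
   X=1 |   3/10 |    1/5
0.5933 dits

Joint entropy is H(X,Y) = -Σ_{x,y} p(x,y) log p(x,y).

Summing over all non-zero entries:
H(X,Y) = -[3/10·log_10(3/10) + 1/5·log_10(1/5) + 3/10·log_10(3/10) + 1/5·log_10(1/5)]
H(X,Y) = 0.5933 dits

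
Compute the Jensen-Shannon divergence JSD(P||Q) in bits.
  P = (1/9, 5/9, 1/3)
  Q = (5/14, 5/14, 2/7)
0.0661 bits

Jensen-Shannon divergence is:
JSD(P||Q) = 0.5 × D_KL(P||M) + 0.5 × D_KL(Q||M)
where M = 0.5 × (P + Q) is the mixture distribution.

M = 0.5 × (1/9, 5/9, 1/3) + 0.5 × (5/14, 5/14, 2/7) = (0.234127, 0.456349, 0.309524)

D_KL(P||M) = 0.0738 bits
D_KL(Q||M) = 0.0583 bits

JSD(P||Q) = 0.5 × 0.0738 + 0.5 × 0.0583 = 0.0661 bits

Unlike KL divergence, JSD is symmetric and bounded: 0 ≤ JSD ≤ log(2).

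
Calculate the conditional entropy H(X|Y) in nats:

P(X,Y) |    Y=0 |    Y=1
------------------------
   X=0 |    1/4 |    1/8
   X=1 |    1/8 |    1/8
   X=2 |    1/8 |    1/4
1.0397 nats

Using the chain rule: H(X|Y) = H(X,Y) - H(Y)

First, compute H(X,Y) = 1.7329 nats

Marginal P(Y) = (1/2, 1/2)
H(Y) = 0.6931 nats

H(X|Y) = H(X,Y) - H(Y) = 1.7329 - 0.6931 = 1.0397 nats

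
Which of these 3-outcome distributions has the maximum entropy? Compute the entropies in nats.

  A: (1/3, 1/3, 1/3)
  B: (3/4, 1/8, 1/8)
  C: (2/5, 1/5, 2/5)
A

For a discrete distribution over n outcomes, entropy is maximized by the uniform distribution.

Computing entropies:
H(A) = 1.0986 nats
H(B) = 0.7356 nats
H(C) = 1.0549 nats

The uniform distribution (where all probabilities equal 1/3) achieves the maximum entropy of log_e(3) = 1.0986 nats.

Distribution A has the highest entropy.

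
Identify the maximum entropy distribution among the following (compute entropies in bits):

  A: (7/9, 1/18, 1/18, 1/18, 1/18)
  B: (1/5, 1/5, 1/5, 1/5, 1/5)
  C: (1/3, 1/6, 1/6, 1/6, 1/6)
B

For a discrete distribution over n outcomes, entropy is maximized by the uniform distribution.

Computing entropies:
H(A) = 1.2086 bits
H(B) = 2.3219 bits
H(C) = 2.2516 bits

The uniform distribution (where all probabilities equal 1/5) achieves the maximum entropy of log_2(5) = 2.3219 bits.

Distribution B has the highest entropy.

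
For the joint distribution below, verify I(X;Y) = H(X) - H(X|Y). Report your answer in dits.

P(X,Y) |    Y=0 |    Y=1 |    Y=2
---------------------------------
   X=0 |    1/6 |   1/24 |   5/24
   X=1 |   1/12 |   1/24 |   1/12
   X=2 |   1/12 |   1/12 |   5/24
I(X;Y) = 0.0110 dits

Mutual information has multiple equivalent forms:
- I(X;Y) = H(X) - H(X|Y)
- I(X;Y) = H(Y) - H(Y|X)
- I(X;Y) = H(X) + H(Y) - H(X,Y)

Computing all quantities:
H(X) = 0.4601, H(Y) = 0.4392, H(X,Y) = 0.8883
H(X|Y) = 0.4490, H(Y|X) = 0.4282

Verification:
H(X) - H(X|Y) = 0.4601 - 0.4490 = 0.0110
H(Y) - H(Y|X) = 0.4392 - 0.4282 = 0.0110
H(X) + H(Y) - H(X,Y) = 0.4601 + 0.4392 - 0.8883 = 0.0110

All forms give I(X;Y) = 0.0110 dits. ✓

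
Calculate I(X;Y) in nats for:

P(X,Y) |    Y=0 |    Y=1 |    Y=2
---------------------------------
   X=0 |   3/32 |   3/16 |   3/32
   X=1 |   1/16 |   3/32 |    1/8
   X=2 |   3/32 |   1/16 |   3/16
0.0493 nats

Mutual information: I(X;Y) = H(X) + H(Y) - H(X,Y)

Marginals:
P(X) = (3/8, 9/32, 11/32), H(X) = 1.0916 nats
P(Y) = (1/4, 11/32, 13/32), H(Y) = 1.0796 nats

Joint entropy: H(X,Y) = 2.1219 nats

I(X;Y) = 1.0916 + 1.0796 - 2.1219 = 0.0493 nats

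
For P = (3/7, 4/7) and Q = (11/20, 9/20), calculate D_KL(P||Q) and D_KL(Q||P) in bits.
D_KL(P||Q) = 0.0427, D_KL(Q||P) = 0.0429

KL divergence is not symmetric: D_KL(P||Q) ≠ D_KL(Q||P) in general.

D_KL(P||Q) = 0.0427 bits
D_KL(Q||P) = 0.0429 bits

No, they are not equal!

This asymmetry is why KL divergence is not a true distance metric.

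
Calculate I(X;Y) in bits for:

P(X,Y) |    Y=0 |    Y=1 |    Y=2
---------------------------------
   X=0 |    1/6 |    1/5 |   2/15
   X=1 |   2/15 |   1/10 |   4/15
0.0599 bits

Mutual information: I(X;Y) = H(X) + H(Y) - H(X,Y)

Marginals:
P(X) = (1/2, 1/2), H(X) = 1.0000 bits
P(Y) = (3/10, 3/10, 2/5), H(Y) = 1.5710 bits

Joint entropy: H(X,Y) = 2.5111 bits

I(X;Y) = 1.0000 + 1.5710 - 2.5111 = 0.0599 bits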